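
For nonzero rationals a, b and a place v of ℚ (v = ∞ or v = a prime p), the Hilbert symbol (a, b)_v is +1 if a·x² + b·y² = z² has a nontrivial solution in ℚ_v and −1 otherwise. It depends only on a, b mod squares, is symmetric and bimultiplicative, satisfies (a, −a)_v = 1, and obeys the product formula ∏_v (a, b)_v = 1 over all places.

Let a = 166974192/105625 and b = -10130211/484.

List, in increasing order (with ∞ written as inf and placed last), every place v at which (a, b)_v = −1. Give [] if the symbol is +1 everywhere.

[7, 13]

Mod squares: a ≡ 7, b ≡ -22971. Check v ∈ {∞, 2, 3, 5, 7, 11, 13, 19, 31, 37}.
v=37: a=37^2·(≡28), b=37^0·(≡31) mod 37; (28|37)=+1, (31|37)=-1; (−1)^{2·0·18}·(+1)^0·(-1)^2 = +1.
v=31: a=31^0·(≡1), b=31^1·(≡6) mod 31; (1|31)=+1, (6|31)=-1; (−1)^{0·1·15}·(+1)^1·(-1)^0 = +1.
v=∞: 7 > 0 and -22971 < 0  ⇒  (a,b)_∞ = +1.
v=7: a=7^1·(≡2), b=7^2·(≡6) mod 7; (2|7)=+1, (6|7)=-1; (−1)^{1·2·3}·(+1)^2·(-1)^1 = -1.
v=11: a=11^2·(≡8), b=11^-2·(≡2) mod 11; (8|11)=-1, (2|11)=-1; (−1)^{2·-2·5}·(-1)^-2·(-1)^2 = +1.
v=19: a=19^0·(≡16), b=19^1·(≡1) mod 19; (16|19)=+1, (1|19)=+1; (−1)^{0·1·9}·(+1)^1·(+1)^0 = +1.
v=13: a=13^-2·(≡8), b=13^1·(≡4) mod 13; (8|13)=-1, (4|13)=+1; (−1)^{-2·1·6}·(-1)^1·(+1)^-2 = -1.
v=3: a=3^2·(≡1), b=3^3·(≡2) mod 3; (1|3)=+1, (2|3)=-1; (−1)^{2·3·1}·(+1)^3·(-1)^2 = +1.
v=2: v_2(a)=4, v_2(b)=-2; units ≡ 7, 5 (mod 8); ε·ε+αω+βω = 1·0+4·1+-2·0 ≡ 0  ⇒  (a,b)_2 = +1.
v=5: a=5^-4·(≡3), b=5^0·(≡1) mod 5; (3|5)=-1, (1|5)=+1; (−1)^{-4·0·2}·(-1)^0·(+1)^-4 = +1.
|Ram(7, -22971)| = 2, even; anisotropic at {7, 13}.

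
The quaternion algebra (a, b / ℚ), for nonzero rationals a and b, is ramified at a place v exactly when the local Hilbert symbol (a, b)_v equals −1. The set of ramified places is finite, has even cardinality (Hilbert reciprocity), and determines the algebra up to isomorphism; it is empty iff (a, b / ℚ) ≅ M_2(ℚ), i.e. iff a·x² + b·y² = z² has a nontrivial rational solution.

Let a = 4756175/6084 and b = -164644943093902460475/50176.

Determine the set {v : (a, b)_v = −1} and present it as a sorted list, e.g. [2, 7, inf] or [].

[11, 13, 31, 53]

Mod squares: a ≡ 527, b ≡ -4980683851. Check v ∈ {∞, 2, 3, 5, 7, 11, 13, 17, 19, 23, 29, 31, 43, 53}.
v=17: a=17^1·(≡14), b=17^3·(≡10) mod 17; (14|17)=-1, (10|17)=-1; (−1)^{1·3·8}·(-1)^3·(-1)^1 = +1.
v=11: a=11^0·(≡6), b=11^1·(≡6) mod 11; (6|11)=-1, (6|11)=-1; (−1)^{0·1·5}·(-1)^1·(-1)^0 = -1.
v=53: a=53^0·(≡33), b=53^1·(≡32) mod 53; (33|53)=-1, (32|53)=-1; (−1)^{0·1·26}·(-1)^1·(-1)^0 = -1.
v=23: a=23^0·(≡10), b=23^2·(≡10) mod 23; (10|23)=-1, (10|23)=-1; (−1)^{0·2·11}·(-1)^2·(-1)^0 = +1.
v=5: a=5^2·(≡3), b=5^2·(≡1) mod 5; (3|5)=-1, (1|5)=+1; (−1)^{2·2·2}·(-1)^2·(+1)^2 = +1.
v=43: a=43^0·(≡24), b=43^1·(≡10) mod 43; (24|43)=+1, (10|43)=+1; (−1)^{0·1·21}·(+1)^1·(+1)^0 = +1.
v=13: a=13^-2·(≡6), b=13^1·(≡12) mod 13; (6|13)=-1, (12|13)=+1; (−1)^{-2·1·6}·(-1)^1·(+1)^-2 = -1.
v=7: a=7^0·(≡4), b=7^-2·(≡4) mod 7; (4|7)=+1, (4|7)=+1; (−1)^{0·-2·3}·(+1)^-2·(+1)^0 = +1.
v=29: a=29^0·(≡24), b=29^1·(≡24) mod 29; (24|29)=+1, (24|29)=+1; (−1)^{0·1·14}·(+1)^1·(+1)^0 = +1.
v=19: a=19^2·(≡2), b=19^0·(≡13) mod 19; (2|19)=-1, (13|19)=-1; (−1)^{2·0·9}·(-1)^0·(-1)^2 = +1.
v=∞: 527 > 0 and -4980683851 < 0  ⇒  (a,b)_∞ = +1.
v=2: v_2(a)=-2, v_2(b)=-10; units ≡ 7, 5 (mod 8); ε·ε+αω+βω = 1·0+-2·1+-10·0 ≡ 0  ⇒  (a,b)_2 = +1.
v=3: a=3^-2·(≡2), b=3^2·(≡2) mod 3; (2|3)=-1, (2|3)=-1; (−1)^{-2·2·1}·(-1)^2·(-1)^-2 = +1.
v=31: a=31^1·(≡24), b=31^3·(≡26) mod 31; (24|31)=-1, (26|31)=-1; (−1)^{1·3·15}·(-1)^3·(-1)^1 = -1.
|Ram(527, -4980683851)| = 4, even; anisotropic at {11, 13, 31, 53}.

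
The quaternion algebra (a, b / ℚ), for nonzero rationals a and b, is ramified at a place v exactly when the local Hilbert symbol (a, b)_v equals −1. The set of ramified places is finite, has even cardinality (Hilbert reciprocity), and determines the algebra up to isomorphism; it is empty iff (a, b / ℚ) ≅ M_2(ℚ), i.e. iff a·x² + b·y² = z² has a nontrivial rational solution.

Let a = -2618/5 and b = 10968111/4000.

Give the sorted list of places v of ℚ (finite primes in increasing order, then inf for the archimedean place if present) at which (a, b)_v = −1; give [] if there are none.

(a, b) ≡ (-13090, 248710) mod (ℚ^×)²; places V = {2, 3, 5, 7, 11, 17, 19, ∞}.
(a,b)_7: α=1, u≡5; β=3, v≡5 (mod 7); (5|7)=-1, (5|7)=-1; sign (−1)^1·-1^3·-1^1 = -1.
(a,b)_19: α=0, u≡16; β=1, v≡3 (mod 19); (16|19)=+1, (3|19)=-1; sign (−1)^0·+1^1·-1^0 = +1.
(a,b)_∞: sgn(-13090)=−, sgn(248710)=+, so +1.
(a,b)_5: α=-1, u≡2; β=-3, v≡3 (mod 5); (2|5)=-1, (3|5)=-1; sign (−1)^0·-1^-3·-1^-1 = +1.
(a,b)_3: α=0, u≡2; β=2, v≡1 (mod 3); (2|3)=-1, (1|3)=+1; sign (−1)^0·-1^2·+1^0 = +1.
(a,b)_2: α=1, β=-5; u≡7, v≡3 (mod 8); ε(u)ε(v)=1·1, αω(v)=1·1, βω(u)=-5·0; sum ≡ 0  ⇒  +1.
(a,b)_17: α=1, u≡10; β=1, v≡10 (mod 17); (10|17)=-1, (10|17)=-1; sign (−1)^0·-1^1·-1^1 = +1.
(a,b)_11: α=1, u≡3; β=1, v≡4 (mod 11); (3|11)=+1, (4|11)=+1; sign (−1)^1·+1^1·+1^1 = -1.
|Ram(-13090, 248710)| = 2, even; anisotropic at {7, 11}.

[7, 11]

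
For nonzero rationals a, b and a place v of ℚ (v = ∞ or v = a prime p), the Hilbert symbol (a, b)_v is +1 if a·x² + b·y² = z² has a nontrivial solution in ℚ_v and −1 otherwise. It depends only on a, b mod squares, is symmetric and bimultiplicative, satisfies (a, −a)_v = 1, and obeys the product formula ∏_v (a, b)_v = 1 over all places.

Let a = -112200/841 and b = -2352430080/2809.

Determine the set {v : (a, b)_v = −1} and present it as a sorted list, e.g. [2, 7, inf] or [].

[3, 5, 7, inf]

(a, b) ≡ (-1122, -255255) mod (ℚ^×)²; places V = {2, 3, 5, 7, 11, 13, 17, 29, 53, ∞}.
(a,b)_53: α=0, u≡15; β=-2, v≡42 (mod 53); (15|53)=+1, (42|53)=+1; sign (−1)^0·+1^-2·+1^0 = +1.
(a,b)_2: α=3, β=10; u≡7, v≡1 (mod 8); ε(u)ε(v)=1·0, αω(v)=3·0, βω(u)=10·0; sum ≡ 0  ⇒  +1.
(a,b)_7: α=0, u≡3; β=1, v≡3 (mod 7); (3|7)=-1, (3|7)=-1; sign (−1)^0·-1^1·-1^0 = -1.
(a,b)_17: α=1, u≡8; β=1, v≡15 (mod 17); (8|17)=+1, (15|17)=+1; sign (−1)^0·+1^1·+1^1 = +1.
(a,b)_5: α=2, u≡2; β=1, v≡1 (mod 5); (2|5)=-1, (1|5)=+1; sign (−1)^0·-1^1·+1^2 = -1.
(a,b)_13: α=0, u≡9; β=1, v≡5 (mod 13); (9|13)=+1, (5|13)=-1; sign (−1)^0·+1^1·-1^0 = +1.
(a,b)_∞: sgn(-1122)=−, sgn(-255255)=−, so -1.
(a,b)_3: α=1, u≡1; β=3, v≡1 (mod 3); (1|3)=+1, (1|3)=+1; sign (−1)^1·+1^3·+1^1 = -1.
(a,b)_11: α=1, u≡6; β=1, v≡3 (mod 11); (6|11)=-1, (3|11)=+1; sign (−1)^1·-1^1·+1^1 = +1.
(a,b)_29: α=-2, u≡1; β=0, v≡19 (mod 29); (1|29)=+1, (19|29)=-1; sign (−1)^0·+1^0·-1^-2 = +1.
(-1122, -255255 / ℚ) ramifies at {3, 5, 7, ∞}: a division algebra.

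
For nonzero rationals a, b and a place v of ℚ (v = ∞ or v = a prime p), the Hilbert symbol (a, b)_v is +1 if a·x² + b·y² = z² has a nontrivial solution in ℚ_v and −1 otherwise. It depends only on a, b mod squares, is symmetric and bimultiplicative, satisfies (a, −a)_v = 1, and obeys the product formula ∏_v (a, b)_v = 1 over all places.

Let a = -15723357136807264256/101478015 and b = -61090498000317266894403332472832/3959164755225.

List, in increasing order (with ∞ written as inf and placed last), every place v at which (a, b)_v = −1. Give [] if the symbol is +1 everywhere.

[3, 5, 13, inf]

(a, b) ≡ (-85215, -247) mod (ℚ^×)²; places V = {2, 3, 5, 13, 17, 19, 23, ∞}.
(a,b)_∞: sgn(-85215)=−, sgn(-247)=−, so -1.
(a,b)_19: α=3, u≡12; β=5, v≡11 (mod 19); (12|19)=-1, (11|19)=+1; sign (−1)^1·-1^5·+1^3 = +1.
(a,b)_13: α=5, u≡10; β=9, v≡11 (mod 13); (10|13)=+1, (11|13)=-1; sign (−1)^0·+1^9·-1^5 = -1.
(a,b)_5: α=-1, u≡3; β=-2, v≡2 (mod 5); (3|5)=-1, (2|5)=-1; sign (−1)^0·-1^-2·-1^-1 = -1.
(a,b)_2: α=28, β=42; u≡1, v≡1 (mod 8); ε(u)ε(v)=0·0, αω(v)=28·0, βω(u)=42·0; sum ≡ 0  ⇒  +1.
(a,b)_23: α=1, u≡17; β=2, v≡13 (mod 23); (17|23)=-1, (13|23)=+1; sign (−1)^0·-1^2·+1^1 = +1.
(a,b)_17: α=-4, u≡10; β=-6, v≡8 (mod 17); (10|17)=-1, (8|17)=+1; sign (−1)^0·-1^-6·+1^-4 = +1.
(a,b)_3: α=-5, u≡2; β=-8, v≡2 (mod 3); (2|3)=-1, (2|3)=-1; sign (−1)^0·-1^-8·-1^-5 = -1.
(-85215, -247 / ℚ) ramifies at {3, 5, 13, ∞}: a division algebra.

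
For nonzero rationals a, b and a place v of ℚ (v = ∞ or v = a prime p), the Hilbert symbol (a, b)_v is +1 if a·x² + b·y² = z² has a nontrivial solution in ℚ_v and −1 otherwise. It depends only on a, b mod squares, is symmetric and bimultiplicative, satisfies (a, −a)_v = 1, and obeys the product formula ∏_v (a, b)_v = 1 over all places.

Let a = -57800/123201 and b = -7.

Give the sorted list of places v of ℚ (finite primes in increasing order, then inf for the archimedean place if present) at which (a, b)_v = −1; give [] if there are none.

[7, inf]

(a, b) ≡ (-2, -7) mod (ℚ^×)²; places V = {2, 3, 5, 7, 13, 17, ∞}.
(a,b)_2: α=3, β=0; u≡7, v≡1 (mod 8); ε(u)ε(v)=1·0, αω(v)=3·0, βω(u)=0·0; sum ≡ 0  ⇒  +1.
(a,b)_17: α=2, u≡2; β=0, v≡10 (mod 17); (2|17)=+1, (10|17)=-1; sign (−1)^0·+1^0·-1^2 = +1.
(a,b)_∞: sgn(-2)=−, sgn(-7)=−, so -1.
(a,b)_3: α=-6, u≡1; β=0, v≡2 (mod 3); (1|3)=+1, (2|3)=-1; sign (−1)^0·+1^0·-1^-6 = +1.
(a,b)_13: α=-2, u≡11; β=0, v≡6 (mod 13); (11|13)=-1, (6|13)=-1; sign (−1)^0·-1^0·-1^-2 = +1.
(a,b)_7: α=0, u≡6; β=1, v≡6 (mod 7); (6|7)=-1, (6|7)=-1; sign (−1)^0·-1^1·-1^0 = -1.
(a,b)_5: α=2, u≡3; β=0, v≡3 (mod 5); (3|5)=-1, (3|5)=-1; sign (−1)^0·-1^0·-1^2 = +1.
Ram(-2, -7) = {7, ∞}; no ℚ_7-point on the conic.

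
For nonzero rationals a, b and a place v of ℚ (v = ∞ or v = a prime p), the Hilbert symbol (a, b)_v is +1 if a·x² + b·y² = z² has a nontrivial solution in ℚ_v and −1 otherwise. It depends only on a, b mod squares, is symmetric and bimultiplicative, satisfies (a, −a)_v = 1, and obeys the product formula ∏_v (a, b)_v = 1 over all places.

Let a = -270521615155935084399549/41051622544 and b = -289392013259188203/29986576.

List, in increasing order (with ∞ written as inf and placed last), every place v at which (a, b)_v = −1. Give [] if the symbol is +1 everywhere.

[17, 23, 29, inf]

Mod squares: a ≡ -6338501, b ≡ -3. Check v ∈ {∞, 2, 3, 7, 13, 17, 23, 29, 37, 43}.
v=7: a=7^8·(≡3), b=7^4·(≡1) mod 7; (3|7)=-1, (1|7)=+1; (−1)^{8·4·3}·(-1)^4·(+1)^8 = +1.
v=∞: -6338501 < 0 and -3 < 0  ⇒  (a,b)_∞ = -1.
v=3: a=3^2·(≡1), b=3^1·(≡2) mod 3; (1|3)=+1, (2|3)=-1; (−1)^{2·1·1}·(+1)^1·(-1)^2 = +1.
v=2: v_2(a)=-4, v_2(b)=-4; units ≡ 3, 5 (mod 8); ε·ε+αω+βω = 1·0+-4·1+-4·1 ≡ 0  ⇒  (a,b)_2 = +1.
v=43: a=43^3·(≡23), b=43^2·(≡6) mod 43; (23|43)=+1, (6|43)=+1; (−1)^{3·2·21}·(+1)^2·(+1)^3 = +1.
v=23: a=23^3·(≡7), b=23^2·(≡22) mod 23; (7|23)=-1, (22|23)=-1; (−1)^{3·2·11}·(-1)^2·(-1)^3 = -1.
v=37: a=37^-6·(≡20), b=37^-4·(≡27) mod 37; (20|37)=-1, (27|37)=+1; (−1)^{-6·-4·18}·(-1)^-4·(+1)^-6 = +1.
v=17: a=17^1·(≡9), b=17^2·(≡12) mod 17; (9|17)=+1, (12|17)=-1; (−1)^{1·2·8}·(+1)^2·(-1)^1 = -1.
v=29: a=29^3·(≡7), b=29^2·(≡15) mod 29; (7|29)=+1, (15|29)=-1; (−1)^{3·2·14}·(+1)^2·(-1)^3 = -1.
v=13: a=13^1·(≡10), b=13^2·(≡10) mod 13; (10|13)=+1, (10|13)=+1; (−1)^{1·2·6}·(+1)^2·(+1)^1 = +1.
|Ram(-6338501, -3)| = 4, even; anisotropic at {17, 23, 29, ∞}.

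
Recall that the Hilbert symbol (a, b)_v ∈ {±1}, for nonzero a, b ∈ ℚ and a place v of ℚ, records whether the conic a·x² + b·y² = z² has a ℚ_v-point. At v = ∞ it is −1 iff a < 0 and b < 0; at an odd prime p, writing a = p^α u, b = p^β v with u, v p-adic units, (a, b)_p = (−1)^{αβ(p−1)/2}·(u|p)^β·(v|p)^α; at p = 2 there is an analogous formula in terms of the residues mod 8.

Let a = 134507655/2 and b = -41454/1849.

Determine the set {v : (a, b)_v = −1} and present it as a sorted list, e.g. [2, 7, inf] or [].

[3, 47]

(a, b) ≡ (29890590, -94) mod (ℚ^×)²; places V = {2, 3, 5, 7, 17, 29, 43, 47, ∞}.
(a,b)_∞: sgn(29890590)=+, sgn(-94)=−, so +1.
(a,b)_3: α=3, u≡2; β=2, v≡2 (mod 3); (2|3)=-1, (2|3)=-1; sign (−1)^0·-1^2·-1^3 = -1.
(a,b)_47: α=1, u≡41; β=1, v≡33 (mod 47); (41|47)=-1, (33|47)=-1; sign (−1)^1·-1^1·-1^1 = -1.
(a,b)_17: α=1, u≡12; β=0, v≡2 (mod 17); (12|17)=-1, (2|17)=+1; sign (−1)^0·-1^0·+1^1 = +1.
(a,b)_43: α=1, u≡25; β=-2, v≡41 (mod 43); (25|43)=+1, (41|43)=+1; sign (−1)^0·+1^-2·+1^1 = +1.
(a,b)_29: α=1, u≡11; β=0, v≡6 (mod 29); (11|29)=-1, (6|29)=+1; sign (−1)^0·-1^0·+1^1 = +1.
(a,b)_5: α=1, u≡3; β=0, v≡4 (mod 5); (3|5)=-1, (4|5)=+1; sign (−1)^0·-1^0·+1^1 = +1.
(a,b)_7: α=0, u≡1; β=2, v≡1 (mod 7); (1|7)=+1, (1|7)=+1; sign (−1)^0·+1^2·+1^0 = +1.
(a,b)_2: α=-1, β=1; u≡7, v≡1 (mod 8); ε(u)ε(v)=1·0, αω(v)=-1·0, βω(u)=1·0; sum ≡ 0  ⇒  +1.
|Ram(29890590, -94)| = 2, even; anisotropic at {3, 47}.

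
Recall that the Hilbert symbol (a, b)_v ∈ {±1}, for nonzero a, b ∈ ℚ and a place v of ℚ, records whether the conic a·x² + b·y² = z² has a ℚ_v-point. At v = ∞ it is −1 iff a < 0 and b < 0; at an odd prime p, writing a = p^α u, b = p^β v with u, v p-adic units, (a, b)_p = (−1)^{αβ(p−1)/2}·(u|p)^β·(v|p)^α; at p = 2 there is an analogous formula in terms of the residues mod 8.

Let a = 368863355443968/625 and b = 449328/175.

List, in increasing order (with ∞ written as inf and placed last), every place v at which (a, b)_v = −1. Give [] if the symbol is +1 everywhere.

(a, b) ≡ (203, 196581) mod (ℚ^×)²; places V = {2, 3, 5, 7, 11, 23, 29, 37, ∞}.
(a,b)_37: α=2, u≡35; β=1, v≡14 (mod 37); (35|37)=-1, (14|37)=-1; sign (−1)^0·-1^1·-1^2 = -1.
(a,b)_11: α=2, u≡4; β=1, v≡6 (mod 11); (4|11)=+1, (6|11)=-1; sign (−1)^0·+1^1·-1^2 = +1.
(a,b)_2: α=8, β=4; u≡3, v≡5 (mod 8); ε(u)ε(v)=1·0, αω(v)=8·1, βω(u)=4·1; sum ≡ 0  ⇒  +1.
(a,b)_3: α=4, u≡2; β=1, v≡1 (mod 3); (2|3)=-1, (1|3)=+1; sign (−1)^0·-1^1·+1^4 = -1.
(a,b)_7: α=1, u≡4; β=-1, v≡3 (mod 7); (4|7)=+1, (3|7)=-1; sign (−1)^1·+1^-1·-1^1 = +1.
(a,b)_23: α=2, u≡7; β=1, v≡22 (mod 23); (7|23)=-1, (22|23)=-1; sign (−1)^0·-1^1·-1^2 = -1.
(a,b)_∞: sgn(203)=+, sgn(196581)=+, so +1.
(a,b)_5: α=-4, u≡3; β=-2, v≡4 (mod 5); (3|5)=-1, (4|5)=+1; sign (−1)^0·-1^-2·+1^-4 = +1.
(a,b)_29: α=1, u≡23; β=0, v≡2 (mod 29); (23|29)=+1, (2|29)=-1; sign (−1)^0·+1^0·-1^1 = -1.
Ram(203, 196581) = {3, 23, 29, 37}; no ℚ_3-point on the conic.

[3, 23, 29, 37]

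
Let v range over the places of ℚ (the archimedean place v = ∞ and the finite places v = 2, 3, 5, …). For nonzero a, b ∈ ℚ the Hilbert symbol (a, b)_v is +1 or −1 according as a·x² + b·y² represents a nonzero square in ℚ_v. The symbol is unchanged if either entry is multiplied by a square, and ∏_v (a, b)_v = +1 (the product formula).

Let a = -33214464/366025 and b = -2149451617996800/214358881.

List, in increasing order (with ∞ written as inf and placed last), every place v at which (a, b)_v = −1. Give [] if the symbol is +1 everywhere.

[2, inf]

(a, b) ≡ (-901, -17) mod (ℚ^×)²; places V = {2, 3, 5, 11, 13, 17, 53, ∞}.
(a,b)_17: α=1, u≡8; β=3, v≡16 (mod 17); (8|17)=+1, (16|17)=+1; sign (−1)^0·+1^3·+1^1 = +1.
(a,b)_2: α=12, β=12; u≡3, v≡7 (mod 8); ε(u)ε(v)=1·1, αω(v)=12·0, βω(u)=12·1; sum ≡ 1  ⇒  -1.
(a,b)_11: α=-4, u≡1; β=-8, v≡4 (mod 11); (1|11)=+1, (4|11)=+1; sign (−1)^0·+1^-8·+1^-4 = +1.
(a,b)_53: α=1, u≡28; β=2, v≡46 (mod 53); (28|53)=+1, (46|53)=+1; sign (−1)^0·+1^2·+1^1 = +1.
(a,b)_∞: sgn(-901)=−, sgn(-17)=−, so -1.
(a,b)_5: α=-2, u≡1; β=2, v≡3 (mod 5); (1|5)=+1, (3|5)=-1; sign (−1)^0·+1^2·-1^-2 = +1.
(a,b)_3: α=2, u≡2; β=2, v≡1 (mod 3); (2|3)=-1, (1|3)=+1; sign (−1)^0·-1^2·+1^2 = +1.
(a,b)_13: α=0, u≡12; β=2, v≡12 (mod 13); (12|13)=+1, (12|13)=+1; sign (−1)^0·+1^2·+1^0 = +1.
Ram(-901, -17) = {2, ∞}; no ℚ_2-point on the conic.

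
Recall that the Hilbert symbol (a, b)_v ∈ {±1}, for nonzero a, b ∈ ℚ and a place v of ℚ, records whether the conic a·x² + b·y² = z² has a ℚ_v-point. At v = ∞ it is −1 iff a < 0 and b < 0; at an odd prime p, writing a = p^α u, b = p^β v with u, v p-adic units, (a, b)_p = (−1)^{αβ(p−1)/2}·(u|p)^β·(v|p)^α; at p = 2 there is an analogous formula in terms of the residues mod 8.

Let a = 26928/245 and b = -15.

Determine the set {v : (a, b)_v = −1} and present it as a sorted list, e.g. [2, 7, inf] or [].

[3, 11]

(a, b) ≡ (935, -15) mod (ℚ^×)²; places V = {2, 3, 5, 7, 11, 17, ∞}.
(a,b)_2: α=4, β=0; u≡7, v≡1 (mod 8); ε(u)ε(v)=1·0, αω(v)=4·0, βω(u)=0·0; sum ≡ 0  ⇒  +1.
(a,b)_5: α=-1, u≡2; β=1, v≡2 (mod 5); (2|5)=-1, (2|5)=-1; sign (−1)^0·-1^1·-1^-1 = +1.
(a,b)_7: α=-2, u≡4; β=0, v≡6 (mod 7); (4|7)=+1, (6|7)=-1; sign (−1)^0·+1^0·-1^-2 = +1.
(a,b)_∞: sgn(935)=+, sgn(-15)=−, so +1.
(a,b)_11: α=1, u≡2; β=0, v≡7 (mod 11); (2|11)=-1, (7|11)=-1; sign (−1)^0·-1^0·-1^1 = -1.
(a,b)_3: α=2, u≡2; β=1, v≡1 (mod 3); (2|3)=-1, (1|3)=+1; sign (−1)^0·-1^1·+1^2 = -1.
(a,b)_17: α=1, u≡15; β=0, v≡2 (mod 17); (15|17)=+1, (2|17)=+1; sign (−1)^0·+1^0·+1^1 = +1.
Ram(935, -15) = {3, 11}; no ℚ_3-point on the conic.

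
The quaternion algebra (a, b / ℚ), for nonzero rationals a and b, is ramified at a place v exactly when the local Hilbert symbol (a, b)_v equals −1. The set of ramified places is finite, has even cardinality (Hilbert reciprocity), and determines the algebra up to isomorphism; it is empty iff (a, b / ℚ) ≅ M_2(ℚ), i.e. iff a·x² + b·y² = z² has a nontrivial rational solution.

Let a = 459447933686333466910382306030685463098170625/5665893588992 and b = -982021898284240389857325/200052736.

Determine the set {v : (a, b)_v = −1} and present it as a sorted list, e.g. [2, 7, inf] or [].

[2, 3, 31, 37]

(a, b) ≡ (43586, -870573) mod (ℚ^×)²; places V = {2, 3, 5, 7, 11, 13, 17, 19, 23, 29, 31, 37, ∞}.
(a,b)_37: α=5, u≡22; β=3, v≡26 (mod 37); (22|37)=-1, (26|37)=+1; sign (−1)^0·-1^3·+1^5 = -1.
(a,b)_13: α=-2, u≡12; β=-2, v≡7 (mod 13); (12|13)=+1, (7|13)=-1; sign (−1)^0·+1^-2·-1^-2 = +1.
(a,b)_17: α=-4, u≡4; β=-2, v≡3 (mod 17); (4|17)=+1, (3|17)=-1; sign (−1)^0·+1^-2·-1^-4 = +1.
(a,b)_11: α=2, u≡3; β=1, v≡6 (mod 11); (3|11)=+1, (6|11)=-1; sign (−1)^0·+1^1·-1^2 = +1.
(a,b)_29: α=2, u≡5; β=0, v≡4 (mod 29); (5|29)=+1, (4|29)=+1; sign (−1)^0·+1^0·+1^2 = +1.
(a,b)_7: α=-2, u≡4; β=0, v≡6 (mod 7); (4|7)=+1, (6|7)=-1; sign (−1)^0·+1^0·-1^-2 = +1.
(a,b)_3: α=10, u≡2; β=7, v≡2 (mod 3); (2|3)=-1, (2|3)=-1; sign (−1)^0·-1^7·-1^10 = -1.
(a,b)_31: α=5, u≡12; β=3, v≡17 (mod 31); (12|31)=-1, (17|31)=-1; sign (−1)^1·-1^3·-1^5 = -1.
(a,b)_5: α=4, u≡4; β=2, v≡2 (mod 5); (4|5)=+1, (2|5)=-1; sign (−1)^0·+1^2·-1^4 = +1.
(a,b)_19: α=11, u≡3; β=6, v≡6 (mod 19); (3|19)=-1, (6|19)=+1; sign (−1)^0·-1^6·+1^11 = +1.
(a,b)_2: α=-13, β=-12; u≡1, v≡3 (mod 8); ε(u)ε(v)=0·1, αω(v)=-13·1, βω(u)=-12·0; sum ≡ 1  ⇒  -1.
(a,b)_23: α=2, u≡2; β=1, v≡7 (mod 23); (2|23)=+1, (7|23)=-1; sign (−1)^0·+1^1·-1^2 = +1.
(a,b)_∞: sgn(43586)=+, sgn(-870573)=−, so +1.
(43586, -870573 / ℚ) ramifies at {2, 3, 31, 37}: a division algebra.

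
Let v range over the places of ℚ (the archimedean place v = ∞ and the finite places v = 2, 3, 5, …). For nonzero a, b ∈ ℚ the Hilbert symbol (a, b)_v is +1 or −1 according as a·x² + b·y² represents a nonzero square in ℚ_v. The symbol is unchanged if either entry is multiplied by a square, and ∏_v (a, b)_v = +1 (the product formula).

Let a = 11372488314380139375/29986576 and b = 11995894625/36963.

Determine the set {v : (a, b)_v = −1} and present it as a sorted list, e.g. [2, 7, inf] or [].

[2, 5]

Mod squares: a ≡ 247, b ≡ 195. Check v ∈ {∞, 2, 3, 5, 11, 13, 19, 37}.
v=2: v_2(a)=-4, v_2(b)=0; units ≡ 7, 3 (mod 8); ε·ε+αω+βω = 1·1+-4·1+0·0 ≡ 1  ⇒  (a,b)_2 = -1.
v=5: a=5^4·(≡3), b=5^3·(≡4) mod 5; (3|5)=-1, (4|5)=+1; (−1)^{4·3·2}·(-1)^3·(+1)^4 = -1.
v=∞: 247 > 0 and 195 > 0  ⇒  (a,b)_∞ = +1.
v=13: a=13^5·(≡2), b=13^3·(≡2) mod 13; (2|13)=-1, (2|13)=-1; (−1)^{5·3·6}·(-1)^3·(-1)^5 = +1.
v=19: a=19^3·(≡13), b=19^2·(≡11) mod 19; (13|19)=-1, (11|19)=+1; (−1)^{3·2·9}·(-1)^2·(+1)^3 = +1.
v=11: a=11^2·(≡3), b=11^2·(≡8) mod 11; (3|11)=+1, (8|11)=-1; (−1)^{2·2·5}·(+1)^2·(-1)^2 = +1.
v=3: a=3^10·(≡1), b=3^-3·(≡2) mod 3; (1|3)=+1, (2|3)=-1; (−1)^{10·-3·1}·(+1)^-3·(-1)^10 = +1.
v=37: a=37^-4·(≡12), b=37^-2·(≡25) mod 37; (12|37)=+1, (25|37)=+1; (−1)^{-4·-2·18}·(+1)^-2·(+1)^-4 = +1.
|Ram(247, 195)| = 2, even; anisotropic at {2, 5}.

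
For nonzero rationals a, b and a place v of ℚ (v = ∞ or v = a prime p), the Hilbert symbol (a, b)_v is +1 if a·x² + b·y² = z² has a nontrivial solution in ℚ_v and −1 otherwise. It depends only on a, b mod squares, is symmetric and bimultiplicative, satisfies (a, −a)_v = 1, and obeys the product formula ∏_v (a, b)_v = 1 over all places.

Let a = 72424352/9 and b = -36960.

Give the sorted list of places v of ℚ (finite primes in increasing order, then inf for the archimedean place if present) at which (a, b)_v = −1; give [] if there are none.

Mod squares: a ≡ 92378, b ≡ -2310. Check v ∈ {∞, 2, 3, 5, 7, 11, 13, 17, 19}.
v=5: a=5^0·(≡3), b=5^1·(≡3) mod 5; (3|5)=-1, (3|5)=-1; (−1)^{0·1·2}·(-1)^1·(-1)^0 = -1.
v=13: a=13^1·(≡5), b=13^0·(≡12) mod 13; (5|13)=-1, (12|13)=+1; (−1)^{1·0·6}·(-1)^0·(+1)^1 = +1.
v=11: a=11^1·(≡9), b=11^1·(≡6) mod 11; (9|11)=+1, (6|11)=-1; (−1)^{1·1·5}·(+1)^1·(-1)^1 = +1.
v=7: a=7^2·(≡6), b=7^1·(≡5) mod 7; (6|7)=-1, (5|7)=-1; (−1)^{2·1·3}·(-1)^1·(-1)^2 = -1.
v=2: v_2(a)=5, v_2(b)=5; units ≡ 5, 5 (mod 8); ε·ε+αω+βω = 0·0+5·1+5·1 ≡ 0  ⇒  (a,b)_2 = +1.
v=17: a=17^1·(≡10), b=17^0·(≡15) mod 17; (10|17)=-1, (15|17)=+1; (−1)^{1·0·8}·(-1)^0·(+1)^1 = +1.
v=19: a=19^1·(≡1), b=19^0·(≡14) mod 19; (1|19)=+1, (14|19)=-1; (−1)^{1·0·9}·(+1)^0·(-1)^1 = -1.
v=3: a=3^-2·(≡2), b=3^1·(≡1) mod 3; (2|3)=-1, (1|3)=+1; (−1)^{-2·1·1}·(-1)^1·(+1)^-2 = -1.
v=∞: 92378 > 0 and -2310 < 0  ⇒  (a,b)_∞ = +1.
Ram(92378, -2310) = {3, 5, 7, 19}; no ℚ_3-point on the conic.

[3, 5, 7, 19]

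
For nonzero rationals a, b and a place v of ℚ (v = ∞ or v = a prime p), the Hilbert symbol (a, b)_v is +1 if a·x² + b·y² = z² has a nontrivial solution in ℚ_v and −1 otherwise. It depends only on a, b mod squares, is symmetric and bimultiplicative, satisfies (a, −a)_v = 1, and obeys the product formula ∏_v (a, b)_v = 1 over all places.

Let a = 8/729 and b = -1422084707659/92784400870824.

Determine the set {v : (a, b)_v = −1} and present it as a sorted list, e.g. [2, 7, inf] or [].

[13, 19]

Mod squares: a ≡ 2, b ≡ -494. Check v ∈ {∞, 2, 3, 7, 11, 13, 17, 19, 23}.
v=11: a=11^0·(≡10), b=11^4·(≡3) mod 11; (10|11)=-1, (3|11)=+1; (−1)^{0·4·5}·(-1)^4·(+1)^0 = +1.
v=7: a=7^0·(≡1), b=7^2·(≡3) mod 7; (1|7)=+1, (3|7)=-1; (−1)^{0·2·3}·(+1)^2·(-1)^0 = +1.
v=19: a=19^0·(≡12), b=19^3·(≡10) mod 19; (12|19)=-1, (10|19)=-1; (−1)^{0·3·9}·(-1)^3·(-1)^0 = -1.
v=23: a=23^0·(≡12), b=23^-2·(≡6) mod 23; (12|23)=+1, (6|23)=+1; (−1)^{0·-2·11}·(+1)^-2·(+1)^0 = +1.
v=13: a=13^0·(≡8), b=13^-5·(≡1) mod 13; (8|13)=-1, (1|13)=+1; (−1)^{0·-5·6}·(-1)^-5·(+1)^0 = -1.
v=2: v_2(a)=3, v_2(b)=-3; units ≡ 1, 1 (mod 8); ε·ε+αω+βω = 0·0+3·0+-3·0 ≡ 0  ⇒  (a,b)_2 = +1.
v=3: a=3^-6·(≡2), b=3^-10·(≡1) mod 3; (2|3)=-1, (1|3)=+1; (−1)^{-6·-10·1}·(-1)^-10·(+1)^-6 = +1.
v=17: a=17^0·(≡13), b=17^2·(≡2) mod 17; (13|17)=+1, (2|17)=+1; (−1)^{0·2·8}·(+1)^2·(+1)^0 = +1.
v=∞: 2 > 0 and -494 < 0  ⇒  (a,b)_∞ = +1.
(2, -494 / ℚ) ramifies at {13, 19}: a division algebra.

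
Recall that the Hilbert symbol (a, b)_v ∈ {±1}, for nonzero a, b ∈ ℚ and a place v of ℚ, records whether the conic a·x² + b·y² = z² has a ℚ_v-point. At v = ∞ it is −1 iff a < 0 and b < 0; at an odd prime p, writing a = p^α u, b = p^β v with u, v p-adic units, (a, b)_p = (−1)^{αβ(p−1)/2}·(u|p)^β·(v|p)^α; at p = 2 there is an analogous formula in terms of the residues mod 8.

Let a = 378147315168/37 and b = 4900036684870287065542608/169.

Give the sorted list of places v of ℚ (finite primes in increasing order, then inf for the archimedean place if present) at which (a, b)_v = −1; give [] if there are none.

[2, 7, 19, 23, 29, 41]

(a, b) ≡ (269149174, 437) mod (ℚ^×)²; places V = {2, 3, 7, 13, 17, 19, 23, 29, 37, 41, ∞}.
(a,b)_41: α=1, u≡15; β=2, v≡6 (mod 41); (15|41)=-1, (6|41)=-1; sign (−1)^0·-1^2·-1^1 = -1.
(a,b)_3: α=2, u≡1; β=8, v≡2 (mod 3); (1|3)=+1, (2|3)=-1; sign (−1)^0·+1^8·-1^2 = +1.
(a,b)_37: α=-1, u≡9; β=2, v≡16 (mod 37); (9|37)=+1, (16|37)=+1; sign (−1)^0·+1^2·+1^-1 = +1.
(a,b)_13: α=0, u≡7; β=-2, v≡2 (mod 13); (7|13)=-1, (2|13)=-1; sign (−1)^0·-1^-2·-1^0 = +1.
(a,b)_29: α=1, u≡5; β=2, v≡21 (mod 29); (5|29)=+1, (21|29)=-1; sign (−1)^0·+1^2·-1^1 = -1.
(a,b)_23: α=1, u≡20; β=3, v≡20 (mod 23); (20|23)=-1, (20|23)=-1; sign (−1)^1·-1^3·-1^1 = -1.
(a,b)_19: α=3, u≡7; β=3, v≡16 (mod 19); (7|19)=+1, (16|19)=+1; sign (−1)^1·+1^3·+1^3 = -1.
(a,b)_17: α=0, u≡10; β=2, v≡3 (mod 17); (10|17)=-1, (3|17)=-1; sign (−1)^0·-1^2·-1^0 = +1.
(a,b)_∞: sgn(269149174)=+, sgn(437)=+, so +1.
(a,b)_2: α=5, β=4; u≡3, v≡5 (mod 8); ε(u)ε(v)=1·0, αω(v)=5·1, βω(u)=4·1; sum ≡ 1  ⇒  -1.
(a,b)_7: α=1, u≡1; β=0, v≡3 (mod 7); (1|7)=+1, (3|7)=-1; sign (−1)^0·+1^0·-1^1 = -1.
Ram(269149174, 437) = {2, 7, 19, 23, 29, 41}; no ℚ_2-point on the conic.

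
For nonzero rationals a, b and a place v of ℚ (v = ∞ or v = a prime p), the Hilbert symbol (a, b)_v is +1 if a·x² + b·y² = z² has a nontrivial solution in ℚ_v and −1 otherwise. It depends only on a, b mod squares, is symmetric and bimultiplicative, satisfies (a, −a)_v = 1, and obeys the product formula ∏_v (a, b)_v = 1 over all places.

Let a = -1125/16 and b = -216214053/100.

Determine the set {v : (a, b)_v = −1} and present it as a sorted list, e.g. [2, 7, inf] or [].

[2, 5, 19, inf]

Mod squares: a ≡ -5, b ≡ -1786893. Check v ∈ {∞, 2, 3, 5, 11, 19, 23, 29, 47}.
v=29: a=29^0·(≡4), b=29^1·(≡12) mod 29; (4|29)=+1, (12|29)=-1; (−1)^{0·1·14}·(+1)^1·(-1)^0 = +1.
v=2: v_2(a)=-4, v_2(b)=-2; units ≡ 3, 3 (mod 8); ε·ε+αω+βω = 1·1+-4·1+-2·1 ≡ 1  ⇒  (a,b)_2 = -1.
v=3: a=3^2·(≡1), b=3^1·(≡1) mod 3; (1|3)=+1, (1|3)=+1; (−1)^{2·1·1}·(+1)^1·(+1)^2 = +1.
v=47: a=47^0·(≡9), b=47^1·(≡18) mod 47; (9|47)=+1, (18|47)=+1; (−1)^{0·1·23}·(+1)^1·(+1)^0 = +1.
v=5: a=5^3·(≡1), b=5^-2·(≡3) mod 5; (1|5)=+1, (3|5)=-1; (−1)^{3·-2·2}·(+1)^-2·(-1)^3 = -1.
v=∞: -5 < 0 and -1786893 < 0  ⇒  (a,b)_∞ = -1.
v=19: a=19^0·(≡14), b=19^1·(≡8) mod 19; (14|19)=-1, (8|19)=-1; (−1)^{0·1·9}·(-1)^1·(-1)^0 = -1.
v=23: a=23^0·(≡3), b=23^1·(≡8) mod 23; (3|23)=+1, (8|23)=+1; (−1)^{0·1·11}·(+1)^1·(+1)^0 = +1.
v=11: a=11^0·(≡6), b=11^2·(≡2) mod 11; (6|11)=-1, (2|11)=-1; (−1)^{0·2·5}·(-1)^2·(-1)^0 = +1.
|Ram(-5, -1786893)| = 4, even; anisotropic at {2, 5, 19, ∞}.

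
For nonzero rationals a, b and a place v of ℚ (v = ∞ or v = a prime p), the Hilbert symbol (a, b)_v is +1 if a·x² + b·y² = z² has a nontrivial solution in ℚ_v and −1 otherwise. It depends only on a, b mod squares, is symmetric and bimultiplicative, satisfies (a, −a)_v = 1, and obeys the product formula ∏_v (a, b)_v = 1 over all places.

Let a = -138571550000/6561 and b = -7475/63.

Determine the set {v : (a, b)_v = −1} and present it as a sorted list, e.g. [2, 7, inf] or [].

Mod squares: a ≡ -155, b ≡ -2093. Check v ∈ {∞, 2, 3, 5, 7, 13, 23, 31}.
v=31: a=31^1·(≡29), b=31^0·(≡27) mod 31; (29|31)=-1, (27|31)=-1; (−1)^{1·0·15}·(-1)^0·(-1)^1 = -1.
v=5: a=5^5·(≡4), b=5^2·(≡2) mod 5; (4|5)=+1, (2|5)=-1; (−1)^{5·2·2}·(+1)^2·(-1)^5 = -1.
v=∞: -155 < 0 and -2093 < 0  ⇒  (a,b)_∞ = -1.
v=2: v_2(a)=4, v_2(b)=0; units ≡ 5, 3 (mod 8); ε·ε+αω+βω = 0·1+4·1+0·1 ≡ 0  ⇒  (a,b)_2 = +1.
v=23: a=23^2·(≡6), b=23^1·(≡12) mod 23; (6|23)=+1, (12|23)=+1; (−1)^{2·1·11}·(+1)^1·(+1)^2 = +1.
v=7: a=7^0·(≡6), b=7^-1·(≡4) mod 7; (6|7)=-1, (4|7)=+1; (−1)^{0·-1·3}·(-1)^-1·(+1)^0 = -1.
v=3: a=3^-8·(≡1), b=3^-2·(≡1) mod 3; (1|3)=+1, (1|3)=+1; (−1)^{-8·-2·1}·(+1)^-2·(+1)^-8 = +1.
v=13: a=13^2·(≡3), b=13^1·(≡8) mod 13; (3|13)=+1, (8|13)=-1; (−1)^{2·1·6}·(+1)^1·(-1)^2 = +1.
(-155, -2093 / ℚ) ramifies at {5, 7, 31, ∞}: a division algebra.

[5, 7, 31, inf]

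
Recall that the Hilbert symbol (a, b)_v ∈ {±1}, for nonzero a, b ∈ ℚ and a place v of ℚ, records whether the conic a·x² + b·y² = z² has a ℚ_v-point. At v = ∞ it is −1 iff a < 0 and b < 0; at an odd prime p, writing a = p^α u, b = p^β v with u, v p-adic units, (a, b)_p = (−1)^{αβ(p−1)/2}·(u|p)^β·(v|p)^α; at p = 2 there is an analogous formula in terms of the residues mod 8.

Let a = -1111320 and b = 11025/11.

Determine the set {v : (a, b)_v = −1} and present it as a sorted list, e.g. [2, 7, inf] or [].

(a, b) ≡ (-70, 11) mod (ℚ^×)²; places V = {2, 3, 5, 7, 11, ∞}.
(a,b)_∞: sgn(-70)=−, sgn(11)=+, so +1.
(a,b)_2: α=3, β=0; u≡5, v≡3 (mod 8); ε(u)ε(v)=0·1, αω(v)=3·1, βω(u)=0·1; sum ≡ 1  ⇒  -1.
(a,b)_11: α=0, u≡10; β=-1, v≡3 (mod 11); (10|11)=-1, (3|11)=+1; sign (−1)^0·-1^-1·+1^0 = -1.
(a,b)_3: α=4, u≡2; β=2, v≡2 (mod 3); (2|3)=-1, (2|3)=-1; sign (−1)^0·-1^2·-1^4 = +1.
(a,b)_7: α=3, u≡1; β=2, v≡2 (mod 7); (1|7)=+1, (2|7)=+1; sign (−1)^0·+1^2·+1^3 = +1.
(a,b)_5: α=1, u≡1; β=2, v≡1 (mod 5); (1|5)=+1, (1|5)=+1; sign (−1)^0·+1^2·+1^1 = +1.
(-70, 11 / ℚ) ramifies at {2, 11}: a division algebra.

[2, 11]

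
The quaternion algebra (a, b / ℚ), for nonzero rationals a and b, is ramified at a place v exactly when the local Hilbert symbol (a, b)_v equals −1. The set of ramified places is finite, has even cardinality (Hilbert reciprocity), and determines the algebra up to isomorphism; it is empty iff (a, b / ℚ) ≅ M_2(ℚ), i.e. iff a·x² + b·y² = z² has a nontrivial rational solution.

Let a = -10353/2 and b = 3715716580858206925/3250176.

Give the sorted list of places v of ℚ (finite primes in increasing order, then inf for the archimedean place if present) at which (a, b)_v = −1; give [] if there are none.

[2, 29]

(a, b) ≡ (-20706, 5114382) mod (ℚ^×)²; places V = {2, 3, 5, 7, 11, 13, 17, 19, 23, 29, ∞}.
(a,b)_7: α=1, u≡6; β=3, v≡4 (mod 7); (6|7)=-1, (4|7)=+1; sign (−1)^1·-1^3·+1^1 = +1.
(a,b)_∞: sgn(-20706)=−, sgn(5114382)=+, so +1.
(a,b)_23: α=0, u≡10; β=-2, v≡17 (mod 23); (10|23)=-1, (17|23)=-1; sign (−1)^0·-1^-2·-1^0 = +1.
(a,b)_5: α=0, u≡1; β=2, v≡2 (mod 5); (1|5)=+1, (2|5)=-1; sign (−1)^0·+1^2·-1^0 = +1.
(a,b)_29: α=1, u≡10; β=3, v≡13 (mod 29); (10|29)=-1, (13|29)=+1; sign (−1)^0·-1^3·+1^1 = -1.
(a,b)_11: α=0, u≡10; β=4, v≡4 (mod 11); (10|11)=-1, (4|11)=+1; sign (−1)^0·-1^4·+1^0 = +1.
(a,b)_17: α=1, u≡10; β=3, v≡11 (mod 17); (10|17)=-1, (11|17)=-1; sign (−1)^0·-1^3·-1^1 = +1.
(a,b)_3: α=1, u≡1; β=-1, v≡2 (mod 3); (1|3)=+1, (2|3)=-1; sign (−1)^1·+1^-1·-1^1 = +1.
(a,b)_19: α=0, u≡1; β=1, v≡11 (mod 19); (1|19)=+1, (11|19)=+1; sign (−1)^0·+1^1·+1^0 = +1.
(a,b)_2: α=-1, β=-11; u≡7, v≡7 (mod 8); ε(u)ε(v)=1·1, αω(v)=-1·0, βω(u)=-11·0; sum ≡ 1  ⇒  -1.
(a,b)_13: α=0, u≡4; β=1, v≡11 (mod 13); (4|13)=+1, (11|13)=-1; sign (−1)^0·+1^1·-1^0 = +1.
Ram(-20706, 5114382) = {2, 29}; no ℚ_2-point on the conic.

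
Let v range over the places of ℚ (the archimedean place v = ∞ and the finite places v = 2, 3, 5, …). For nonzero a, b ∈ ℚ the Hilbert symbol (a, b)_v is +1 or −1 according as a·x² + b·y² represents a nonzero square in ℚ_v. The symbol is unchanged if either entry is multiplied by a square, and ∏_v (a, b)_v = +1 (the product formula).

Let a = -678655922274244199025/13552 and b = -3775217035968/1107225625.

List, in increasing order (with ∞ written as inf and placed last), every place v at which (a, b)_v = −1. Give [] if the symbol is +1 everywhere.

[23, 29, 37, inf]

(a, b) ≡ (-725389847, -20387) mod (ℚ^×)²; places V = {2, 3, 5, 7, 11, 13, 17, 19, 23, 29, 37, 53, ∞}.
(a,b)_7: α=-1, u≡2; β=2, v≡1 (mod 7); (2|7)=+1, (1|7)=+1; sign (−1)^0·+1^2·+1^-1 = +1.
(a,b)_29: α=3, u≡17; β=1, v≡24 (mod 29); (17|29)=-1, (24|29)=+1; sign (−1)^0·-1^1·+1^3 = -1.
(a,b)_53: α=2, u≡49; β=0, v≡14 (mod 53); (49|53)=+1, (14|53)=-1; sign (−1)^0·+1^0·-1^2 = +1.
(a,b)_5: α=2, u≡2; β=-4, v≡2 (mod 5); (2|5)=-1, (2|5)=-1; sign (−1)^0·-1^-4·-1^2 = +1.
(a,b)_37: α=3, u≡22; β=1, v≡10 (mod 37); (22|37)=-1, (10|37)=+1; sign (−1)^0·-1^1·+1^3 = -1.
(a,b)_13: α=1, u≡2; β=0, v≡1 (mod 13); (2|13)=-1, (1|13)=+1; sign (−1)^0·-1^0·+1^1 = +1.
(a,b)_17: α=1, u≡4; β=0, v≡8 (mod 17); (4|17)=+1, (8|17)=+1; sign (−1)^0·+1^0·+1^1 = +1.
(a,b)_23: α=1, u≡10; β=0, v≡7 (mod 23); (10|23)=-1, (7|23)=-1; sign (−1)^0·-1^0·-1^1 = -1.
(a,b)_3: α=4, u≡1; β=10, v≡1 (mod 3); (1|3)=+1, (1|3)=+1; sign (−1)^0·+1^10·+1^4 = +1.
(a,b)_2: α=-4, β=6; u≡1, v≡5 (mod 8); ε(u)ε(v)=0·0, αω(v)=-4·1, βω(u)=6·0; sum ≡ 0  ⇒  +1.
(a,b)_11: α=-2, u≡9; β=-6, v≡2 (mod 11); (9|11)=+1, (2|11)=-1; sign (−1)^0·+1^-6·-1^-2 = +1.
(a,b)_∞: sgn(-725389847)=−, sgn(-20387)=−, so -1.
(a,b)_19: α=1, u≡6; β=1, v≡15 (mod 19); (6|19)=+1, (15|19)=-1; sign (−1)^1·+1^1·-1^1 = +1.
|Ram(-725389847, -20387)| = 4, even; anisotropic at {23, 29, 37, ∞}.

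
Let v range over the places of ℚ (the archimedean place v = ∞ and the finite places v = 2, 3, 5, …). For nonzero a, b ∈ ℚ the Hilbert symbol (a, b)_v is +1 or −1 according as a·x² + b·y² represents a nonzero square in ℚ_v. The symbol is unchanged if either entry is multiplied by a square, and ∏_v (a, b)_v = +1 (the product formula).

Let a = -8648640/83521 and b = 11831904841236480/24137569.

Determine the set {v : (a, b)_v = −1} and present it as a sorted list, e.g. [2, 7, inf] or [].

(a, b) ≡ (-15015, 5005) mod (ℚ^×)²; places V = {2, 3, 5, 7, 11, 13, 17, ∞}.
(a,b)_11: α=1, u≡2; β=3, v≡3 (mod 11); (2|11)=-1, (3|11)=+1; sign (−1)^1·-1^3·+1^1 = +1.
(a,b)_2: α=6, β=18; u≡1, v≡5 (mod 8); ε(u)ε(v)=0·0, αω(v)=6·1, βω(u)=18·0; sum ≡ 0  ⇒  +1.
(a,b)_17: α=-4, u≡8; β=-6, v≡5 (mod 17); (8|17)=+1, (5|17)=-1; sign (−1)^0·+1^-6·-1^-4 = +1.
(a,b)_5: α=1, u≡2; β=1, v≡4 (mod 5); (2|5)=-1, (4|5)=+1; sign (−1)^0·-1^1·+1^1 = -1.
(a,b)_∞: sgn(-15015)=−, sgn(5005)=+, so +1.
(a,b)_13: α=1, u≡11; β=3, v≡6 (mod 13); (11|13)=-1, (6|13)=-1; sign (−1)^0·-1^3·-1^1 = +1.
(a,b)_7: α=1, u≡2; β=3, v≡4 (mod 7); (2|7)=+1, (4|7)=+1; sign (−1)^1·+1^3·+1^1 = -1.
(a,b)_3: α=3, u≡2; β=2, v≡1 (mod 3); (2|3)=-1, (1|3)=+1; sign (−1)^0·-1^2·+1^3 = +1.
Ram(-15015, 5005) = {5, 7}; no ℚ_5-point on the conic.

[5, 7]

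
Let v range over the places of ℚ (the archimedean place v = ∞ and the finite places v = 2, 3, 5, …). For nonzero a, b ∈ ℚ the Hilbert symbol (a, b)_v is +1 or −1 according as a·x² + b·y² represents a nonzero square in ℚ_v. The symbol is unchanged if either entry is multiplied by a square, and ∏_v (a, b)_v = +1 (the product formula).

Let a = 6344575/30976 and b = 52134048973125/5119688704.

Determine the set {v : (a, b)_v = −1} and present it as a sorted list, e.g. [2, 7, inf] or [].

[19, 37]

(a, b) ≡ (703, 37) mod (ℚ^×)²; places V = {2, 3, 5, 7, 11, 13, 17, 19, 37, 43, ∞}.
(a,b)_37: α=1, u≡13; β=1, v≡30 (mod 37); (13|37)=-1, (30|37)=+1; sign (−1)^0·-1^1·+1^1 = -1.
(a,b)_13: α=0, u≡12; β=-2, v≡11 (mod 13); (12|13)=+1, (11|13)=-1; sign (−1)^0·+1^-2·-1^0 = +1.
(a,b)_5: α=2, u≡3; β=4, v≡3 (mod 5); (3|5)=-1, (3|5)=-1; sign (−1)^0·-1^4·-1^2 = +1.
(a,b)_3: α=0, u≡1; β=2, v≡1 (mod 3); (1|3)=+1, (1|3)=+1; sign (−1)^0·+1^2·+1^0 = +1.
(a,b)_43: α=0, u≡41; β=-2, v≡28 (mod 43); (41|43)=+1, (28|43)=-1; sign (−1)^0·+1^-2·-1^0 = +1.
(a,b)_19: α=3, u≡18; β=2, v≡12 (mod 19); (18|19)=-1, (12|19)=-1; sign (−1)^0·-1^2·-1^3 = -1.
(a,b)_17: α=0, u≡11; β=2, v≡6 (mod 17); (11|17)=-1, (6|17)=-1; sign (−1)^0·-1^2·-1^0 = +1.
(a,b)_11: α=-2, u≡2; β=0, v≡1 (mod 11); (2|11)=-1, (1|11)=+1; sign (−1)^0·-1^0·+1^-2 = +1.
(a,b)_7: α=0, u≡6; β=4, v≡2 (mod 7); (6|7)=-1, (2|7)=+1; sign (−1)^0·-1^4·+1^0 = +1.
(a,b)_2: α=-8, β=-14; u≡7, v≡5 (mod 8); ε(u)ε(v)=1·0, αω(v)=-8·1, βω(u)=-14·0; sum ≡ 0  ⇒  +1.
(a,b)_∞: sgn(703)=+, sgn(37)=+, so +1.
|Ram(703, 37)| = 2, even; anisotropic at {19, 37}.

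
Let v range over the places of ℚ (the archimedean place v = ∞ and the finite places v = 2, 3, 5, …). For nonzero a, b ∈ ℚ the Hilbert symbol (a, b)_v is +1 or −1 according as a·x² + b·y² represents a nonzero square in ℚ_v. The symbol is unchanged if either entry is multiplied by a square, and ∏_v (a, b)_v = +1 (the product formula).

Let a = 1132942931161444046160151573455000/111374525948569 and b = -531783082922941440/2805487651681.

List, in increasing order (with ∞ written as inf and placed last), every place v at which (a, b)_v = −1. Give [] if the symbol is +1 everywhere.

[3, 5, 23, 31]

Mod squares: a ≡ 76038, b ≡ -67735. Check v ∈ {∞, 2, 3, 5, 11, 13, 17, 19, 23, 29, 31, 37, 47, 53}.
v=19: a=19^3·(≡10), b=19^1·(≡1) mod 19; (10|19)=-1, (1|19)=+1; (−1)^{3·1·9}·(-1)^1·(+1)^3 = +1.
v=17: a=17^-4·(≡14), b=17^-2·(≡10) mod 17; (14|17)=-1, (10|17)=-1; (−1)^{-4·-2·8}·(-1)^-2·(-1)^-4 = +1.
v=13: a=13^-2·(≡9), b=13^-4·(≡6) mod 13; (9|13)=+1, (6|13)=-1; (−1)^{-2·-4·6}·(+1)^-4·(-1)^-2 = +1.
v=47: a=47^0·(≡19), b=47^2·(≡39) mod 47; (19|47)=-1, (39|47)=-1; (−1)^{0·2·23}·(-1)^2·(-1)^0 = +1.
v=5: a=5^4·(≡2), b=5^1·(≡2) mod 5; (2|5)=-1, (2|5)=-1; (−1)^{4·1·2}·(-1)^1·(-1)^4 = -1.
v=53: a=53^-4·(≡13), b=53^-2·(≡4) mod 53; (13|53)=+1, (4|53)=+1; (−1)^{-4·-2·26}·(+1)^-2·(+1)^-4 = +1.
v=2: v_2(a)=3, v_2(b)=10; units ≡ 3, 1 (mod 8); ε·ε+αω+βω = 1·0+3·0+10·1 ≡ 0  ⇒  (a,b)_2 = +1.
v=23: a=23^7·(≡20), b=23^3·(≡22) mod 23; (20|23)=-1, (22|23)=-1; (−1)^{7·3·11}·(-1)^3·(-1)^7 = -1.
v=29: a=29^1·(≡3), b=29^0·(≡22) mod 29; (3|29)=-1, (22|29)=+1; (−1)^{1·0·14}·(-1)^0·(+1)^1 = +1.
v=11: a=11^2·(≡7), b=11^-2·(≡5) mod 11; (7|11)=-1, (5|11)=+1; (−1)^{2·-2·5}·(-1)^-2·(+1)^2 = +1.
v=3: a=3^7·(≡2), b=3^8·(≡2) mod 3; (2|3)=-1, (2|3)=-1; (−1)^{7·8·1}·(-1)^8·(-1)^7 = -1.
v=31: a=31^4·(≡22), b=31^1·(≡9) mod 31; (22|31)=-1, (9|31)=+1; (−1)^{4·1·15}·(-1)^1·(+1)^4 = -1.
v=37: a=37^2·(≡28), b=37^0·(≡36) mod 37; (28|37)=+1, (36|37)=+1; (−1)^{2·0·18}·(+1)^0·(+1)^2 = +1.
v=∞: 76038 > 0 and -67735 < 0  ⇒  (a,b)_∞ = +1.
(76038, -67735 / ℚ) ramifies at {3, 5, 23, 31}: a division algebra.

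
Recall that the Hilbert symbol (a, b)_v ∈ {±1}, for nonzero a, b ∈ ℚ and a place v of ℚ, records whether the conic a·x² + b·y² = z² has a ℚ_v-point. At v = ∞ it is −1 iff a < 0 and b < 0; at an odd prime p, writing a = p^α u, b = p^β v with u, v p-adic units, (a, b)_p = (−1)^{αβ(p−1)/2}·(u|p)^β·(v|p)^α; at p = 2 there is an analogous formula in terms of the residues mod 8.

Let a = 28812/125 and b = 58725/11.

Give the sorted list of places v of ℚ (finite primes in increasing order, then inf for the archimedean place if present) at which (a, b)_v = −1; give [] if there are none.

[2, 29]

Mod squares: a ≡ 15, b ≡ 319. Check v ∈ {∞, 2, 3, 5, 7, 11, 29}.
v=5: a=5^-3·(≡2), b=5^2·(≡4) mod 5; (2|5)=-1, (4|5)=+1; (−1)^{-3·2·2}·(-1)^2·(+1)^-3 = +1.
v=7: a=7^4·(≡2), b=7^0·(≡4) mod 7; (2|7)=+1, (4|7)=+1; (−1)^{4·0·3}·(+1)^0·(+1)^4 = +1.
v=3: a=3^1·(≡2), b=3^4·(≡1) mod 3; (2|3)=-1, (1|3)=+1; (−1)^{1·4·1}·(-1)^4·(+1)^1 = +1.
v=11: a=11^0·(≡9), b=11^-1·(≡7) mod 11; (9|11)=+1, (7|11)=-1; (−1)^{0·-1·5}·(+1)^-1·(-1)^0 = +1.
v=∞: 15 > 0 and 319 > 0  ⇒  (a,b)_∞ = +1.
v=29: a=29^0·(≡21), b=29^1·(≡18) mod 29; (21|29)=-1, (18|29)=-1; (−1)^{0·1·14}·(-1)^1·(-1)^0 = -1.
v=2: v_2(a)=2, v_2(b)=0; units ≡ 7, 7 (mod 8); ε·ε+αω+βω = 1·1+2·0+0·0 ≡ 1  ⇒  (a,b)_2 = -1.
|Ram(15, 319)| = 2, even; anisotropic at {2, 29}.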